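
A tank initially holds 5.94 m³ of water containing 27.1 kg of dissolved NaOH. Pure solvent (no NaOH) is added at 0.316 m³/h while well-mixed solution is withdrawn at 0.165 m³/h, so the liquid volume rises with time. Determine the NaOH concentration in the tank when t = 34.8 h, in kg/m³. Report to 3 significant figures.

Let m(t) be the amount of NaOH. Volume: V(t) = V₀ + (Q_in − Q_out) t = 5.94 + 0.15100 t; V(34.8) = 11.195 m³.
Species balance (pure solvent in): dm/dt = −Q_out · m/V(t).
Separate: dm/m = −Q_out dt/V(t) ⇒ ln(m/m₀) = −(Q_out/(Q_in−Q_out)) ln(V/V₀).
m = m₀ (V₀/V)^(Q_out/(Q_in−Q_out)) = 27.1 × (5.94/11.195)^(1.0927) = 13.559 kg.
C = m/V = 13.559/11.195 = 1.2112 kg/m³.

1.21 kg/m³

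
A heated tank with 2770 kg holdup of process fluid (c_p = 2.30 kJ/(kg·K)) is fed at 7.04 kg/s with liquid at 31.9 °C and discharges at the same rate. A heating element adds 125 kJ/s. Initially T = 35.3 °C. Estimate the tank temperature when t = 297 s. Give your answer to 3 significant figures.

37.6 °C

Unsteady energy balance on the tank contents: M c_p dT/dt = ṁ c_p (T_in − T) + 125.
τ = M/ṁ = 393.47 s; T_ss = T_in + Q̇/(ṁ c_p) = 31.9 + 125/(7.04·2.30) = 39.620 °C.
This is linear first-order; T(t) = T_ss + (T₀ − T_ss) e^(−t/τ).
T(297) = 39.620 + (-4.3199)·e^(−297/393.47) = 39.620 + (-4.3199)·0.47009 = 37.589 °C.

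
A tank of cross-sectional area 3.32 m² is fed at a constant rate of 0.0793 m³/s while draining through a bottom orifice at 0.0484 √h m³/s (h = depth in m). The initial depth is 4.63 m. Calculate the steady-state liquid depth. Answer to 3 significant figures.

2.68 m

A dh/dt = Q_in − 0.0484 √h. Steady state requires inflow = outflow:
Q_in = 0.0484 √h_ss ⇒ √h_ss = 0.0793/0.0484 = 1.6384.
h_ss = 1.6384² = 2.6845 m. (Since h₀ = 4.63 m > h_ss, the level will fall toward this value.)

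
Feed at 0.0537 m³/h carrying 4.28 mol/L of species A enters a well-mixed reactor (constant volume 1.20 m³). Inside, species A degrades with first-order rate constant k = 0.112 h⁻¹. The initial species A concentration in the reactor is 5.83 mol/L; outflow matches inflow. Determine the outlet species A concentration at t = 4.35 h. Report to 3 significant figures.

3.55 mol/L

Species balance: V dC/dt = Q C_in − Q C − k V C.
This is linear with rate a = Q/V + k = 0.15675 h⁻¹.
C_ss = Q C_in/(Q + kV) = 1.2219 mol/L; C(t) = C_ss + (C₀ − C_ss) e^(−a t).
C(4.35) = 1.2219 + (4.6081)·e^(−0.15675·4.35) = 1.2219 + (4.6081)·0.50567 = 3.5521 mol/L.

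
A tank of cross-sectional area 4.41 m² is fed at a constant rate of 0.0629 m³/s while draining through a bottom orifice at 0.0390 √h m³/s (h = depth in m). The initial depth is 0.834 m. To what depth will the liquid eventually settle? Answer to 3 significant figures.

2.60 m

Level balance: A dh/dt = 0.0629 − 0.0390 √h. Setting dh/dt = 0:
Q_in = 0.0390 √h_ss ⇒ √h_ss = 0.0629/0.0390 = 1.6128.
h_ss = 1.6128² = 2.6012 m. (Since h₀ = 0.834 m < h_ss, the level will rise toward this value.)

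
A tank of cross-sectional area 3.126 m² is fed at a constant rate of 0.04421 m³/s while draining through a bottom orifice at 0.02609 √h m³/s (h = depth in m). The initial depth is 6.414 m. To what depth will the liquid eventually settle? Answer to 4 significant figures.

2.871 m

Accumulation of liquid (constant cross-section A): A dh/dt = Q_in − 0.02609 √h. At steady state dh/dt = 0:
Q_in = 0.02609 √h_ss ⇒ √h_ss = 0.04421/0.02609 = 1.69452.
h_ss = 1.69452² = 2.87139 m. (Since h₀ = 6.414 m > h_ss, the level will fall toward this value.)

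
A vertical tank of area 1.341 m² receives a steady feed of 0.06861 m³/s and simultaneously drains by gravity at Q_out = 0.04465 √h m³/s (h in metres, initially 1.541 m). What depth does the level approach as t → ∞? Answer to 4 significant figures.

Level balance: A dh/dt = 0.06861 − 0.04465 √h. Setting dh/dt = 0:
Q_in = 0.04465 √h_ss ⇒ √h_ss = 0.06861/0.04465 = 1.53662.
h_ss = 1.53662² = 2.36120 m. (Since h₀ = 1.541 m < h_ss, the level will rise toward this value.)

2.361 m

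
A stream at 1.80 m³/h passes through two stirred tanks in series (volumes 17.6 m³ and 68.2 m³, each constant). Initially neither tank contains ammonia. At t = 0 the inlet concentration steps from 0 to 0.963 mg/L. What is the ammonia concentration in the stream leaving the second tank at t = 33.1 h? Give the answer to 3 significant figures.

Time constants: τᵢ = Vᵢ/Q for each well-mixed tank.
τ₁ = 17.6/1.80 = 9.7778 h; τ₂ = 68.2/1.80 = 37.889 h.
Tank 1: C₁ = C_in(1 − e^(−t/τ₁)). Tank 2 (τ₁ ≠ τ₂): C₂ = C_in[1 − (τ₁ e^(−t/τ₁) − τ₂ e^(−t/τ₂))/(τ₁ − τ₂)].
At t = 33.1: e^(−t/τ₁) = 0.033870, e^(−t/τ₂) = 0.41744.
C₂ = 0.963·[1 − (9.7778·0.033870 − 37.889·0.41744)/(-28.111)] = 0.963·0.44914 = 0.43252 mg/L.

0.433 mg/L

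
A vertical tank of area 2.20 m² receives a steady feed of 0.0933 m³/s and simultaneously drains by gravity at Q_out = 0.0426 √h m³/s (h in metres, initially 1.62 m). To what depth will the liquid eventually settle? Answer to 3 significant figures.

Level balance: A dh/dt = 0.0933 − 0.0426 √h. Setting dh/dt = 0:
Q_in = 0.0426 √h_ss ⇒ √h_ss = 0.0933/0.0426 = 2.1901.
h_ss = 2.1901² = 4.7967 m. (Since h₀ = 1.62 m < h_ss, the level will rise toward this value.)

4.80 m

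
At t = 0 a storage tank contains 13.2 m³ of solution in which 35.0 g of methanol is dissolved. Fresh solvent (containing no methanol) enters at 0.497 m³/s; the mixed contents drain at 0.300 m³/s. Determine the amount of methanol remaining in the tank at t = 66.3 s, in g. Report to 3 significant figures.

Let m(t) be the amount of methanol. Volume: V(t) = V₀ + (Q_in − Q_out) t = 13.2 + 0.19700 t; V(66.3) = 26.261 m³.
No methanol enters, so dm/dt = −Q_out · (m/V).
Separate: dm/m = −Q_out dt/V(t) ⇒ ln(m/m₀) = −(Q_out/(Q_in−Q_out)) ln(V/V₀).
m = m₀ (V₀/V)^(Q_out/(Q_in−Q_out)) = 35.0 × (13.2/26.261)^(1.5228) = 12.278 g.

12.3 g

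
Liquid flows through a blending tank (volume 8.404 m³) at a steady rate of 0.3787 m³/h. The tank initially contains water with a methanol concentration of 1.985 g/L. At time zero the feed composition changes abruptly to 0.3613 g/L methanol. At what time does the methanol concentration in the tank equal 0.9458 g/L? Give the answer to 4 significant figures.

22.67 h

Transient balance on the dissolved component: V dC/dt = Q(C_in − C), so τ = V/Q = 22.1917 h.
C(t) = C_in + (C₀ − C_in) e^(−t/τ). Set C = 0.9458 and solve for t:
e^(−t/τ) = (C − C_in)/(C₀ − C_in) = (0.9458 − 0.3613)/(1.985 − 0.3613) = 0.359980
t = −τ ln(…) = 22.1917 × 1.02171 = 22.6734 h.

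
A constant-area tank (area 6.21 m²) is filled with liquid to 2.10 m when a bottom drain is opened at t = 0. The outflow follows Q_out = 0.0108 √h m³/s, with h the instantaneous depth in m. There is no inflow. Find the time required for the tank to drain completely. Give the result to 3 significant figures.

1670 s

Volume balance on the tank: A dh/dt = −0.0108 √h.
This is separable: 2 d(√h)/dt = −0.0108/A, so √h = √h₀ − (0.0108/(2A)) t.
Set h = 0: 2√h₀ = (0.0108/A) t_empty ⇒ t_empty = 2A√h₀/0.0108.
t_empty = 2·6.21·√2.10/0.0108 = 12.420·1.4491/0.0108 = 1666.5 s.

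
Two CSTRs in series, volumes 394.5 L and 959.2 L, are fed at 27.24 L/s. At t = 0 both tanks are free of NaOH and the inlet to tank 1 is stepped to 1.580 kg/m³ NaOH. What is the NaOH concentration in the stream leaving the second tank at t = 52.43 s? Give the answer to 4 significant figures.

Each tank obeys Vᵢ dCᵢ/dt = Q(Cᵢ₋₁ − Cᵢ), so τᵢ = Vᵢ/Q.
τ₁ = 394.5/27.24 = 14.4824 s; τ₂ = 959.2/27.24 = 35.2129 s.
Solving the cascade with C₁(0)=C₂(0)=0 gives C₂(t) = C_in[1 − (τ₁ e^(−t/τ₁) − τ₂ e^(−t/τ₂))/(τ₁ − τ₂)].
At t = 52.43: e^(−t/τ₁) = 0.0267757, e^(−t/τ₂) = 0.225611.
C₂ = 1.580·[1 − (14.4824·0.0267757 − 35.2129·0.225611)/(-20.7305)] = 1.580·0.635482 = 1.00406 kg/m³.

1.004 kg/m³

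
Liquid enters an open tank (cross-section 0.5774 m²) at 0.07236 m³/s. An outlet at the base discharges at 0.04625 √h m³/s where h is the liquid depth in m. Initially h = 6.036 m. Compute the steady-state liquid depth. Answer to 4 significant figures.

2.448 m

A dh/dt = Q_in − 0.04625 √h. Steady state requires inflow = outflow:
Q_in = 0.04625 √h_ss ⇒ √h_ss = 0.07236/0.04625 = 1.56454.
h_ss = 1.56454² = 2.44779 m. (Since h₀ = 6.036 m > h_ss, the level will fall toward this value.)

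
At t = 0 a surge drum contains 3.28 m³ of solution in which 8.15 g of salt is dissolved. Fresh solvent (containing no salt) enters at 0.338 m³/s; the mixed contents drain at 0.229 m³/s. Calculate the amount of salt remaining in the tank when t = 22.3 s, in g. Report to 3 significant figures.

2.54 g

Let m(t) be the amount of salt. Volume: V(t) = V₀ + (Q_in − Q_out) t = 3.28 + 0.10900 t; V(22.3) = 5.7107 m³.
Solute balance: dm/dt = 0 − Q_out C = −Q_out m/V(t).
Separate: dm/m = −Q_out dt/V(t) ⇒ ln(m/m₀) = −(Q_out/(Q_in−Q_out)) ln(V/V₀).
m = m₀ (V₀/V)^(Q_out/(Q_in−Q_out)) = 8.15 × (3.28/5.7107)^(2.1009) = 2.5423 g.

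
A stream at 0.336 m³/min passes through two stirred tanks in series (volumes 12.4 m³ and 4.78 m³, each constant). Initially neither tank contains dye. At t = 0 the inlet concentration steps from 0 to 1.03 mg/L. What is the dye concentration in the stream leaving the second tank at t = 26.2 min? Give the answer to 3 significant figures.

Species balance on tank i: dCᵢ/dt = (Cᵢ₋₁ − Cᵢ)/τᵢ with τᵢ = Vᵢ/Q.
τ₁ = 12.4/0.336 = 36.905 min; τ₂ = 4.78/0.336 = 14.226 min.
Tank 1: C₁ = C_in(1 − e^(−t/τ₁)). Tank 2 (τ₁ ≠ τ₂): C₂ = C_in[1 − (τ₁ e^(−t/τ₁) − τ₂ e^(−t/τ₂))/(τ₁ − τ₂)].
At t = 26.2: e^(−t/τ₁) = 0.49168, e^(−t/τ₂) = 0.15855.
C₂ = 1.03·[1 − (36.905·0.49168 − 14.226·0.15855)/(22.679)] = 1.03·0.29936 = 0.30834 mg/L.

0.308 mg/L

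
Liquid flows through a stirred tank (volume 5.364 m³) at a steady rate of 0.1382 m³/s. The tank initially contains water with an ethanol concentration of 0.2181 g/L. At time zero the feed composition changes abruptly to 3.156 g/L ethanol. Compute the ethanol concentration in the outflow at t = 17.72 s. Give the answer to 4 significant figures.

1.295 g/L

Unsteady species balance (constant V, well mixed): V dC/dt = Q(C_in − C).
Rewrite as dC/dt + C/τ = C_in/τ, τ = V/Q = 38.8133 s.
This is linear first-order; C(t) = C_in + (C₀ − C_in) e^(−t/τ).
C(17.72) = 3.156 + (0.2181 − 3.156)·e^(−17.72/38.8133) = 3.156 + (-2.93790)·0.633469 = 1.29493 g/L.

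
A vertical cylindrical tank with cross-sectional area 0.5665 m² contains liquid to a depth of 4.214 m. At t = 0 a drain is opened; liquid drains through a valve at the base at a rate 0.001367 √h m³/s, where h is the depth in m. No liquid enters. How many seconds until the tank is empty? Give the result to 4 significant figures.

With no inflow, A dh/dt = −0.001367 √h.
∫ h^(−1/2) dh = −(0.001367/A) ∫ dt, giving 2√h = 2√h₀ − (0.001367/A) t.
Set h = 0: 2√h₀ = (0.001367/A) t_empty ⇒ t_empty = 2A√h₀/0.001367.
t_empty = 2·0.5665·√4.214/0.001367 = 1.13300·2.05280/0.001367 = 1701.41 s.

1701 s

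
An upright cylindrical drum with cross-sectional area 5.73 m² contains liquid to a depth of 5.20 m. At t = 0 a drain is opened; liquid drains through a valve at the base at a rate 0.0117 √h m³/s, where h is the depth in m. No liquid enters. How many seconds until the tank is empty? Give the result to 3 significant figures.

A dh/dt = −Q_out = −0.0117 √h.
Separate and integrate: 2(√h − √h₀) = −(0.0117/A) t.
Set h = 0: 2√h₀ = (0.0117/A) t_empty ⇒ t_empty = 2A√h₀/0.0117.
t_empty = 2·5.73·√5.20/0.0117 = 11.460·2.2804/0.0117 = 2233.6 s.

2230 s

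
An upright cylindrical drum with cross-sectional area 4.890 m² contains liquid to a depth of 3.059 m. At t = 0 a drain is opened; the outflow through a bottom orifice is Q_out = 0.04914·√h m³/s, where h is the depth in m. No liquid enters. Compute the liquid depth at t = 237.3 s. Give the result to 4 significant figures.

With no inflow, A dh/dt = −0.04914 √h.
This is separable: 2 d(√h)/dt = −0.04914/A, so √h = √h₀ − (0.04914/(2A)) t.
√h = √3.059 − 0.04914·237.3/(2·4.890) = 1.74900 − 1.19232 = 0.556676.
h = 0.556676² = 0.309889 m.

0.3099 m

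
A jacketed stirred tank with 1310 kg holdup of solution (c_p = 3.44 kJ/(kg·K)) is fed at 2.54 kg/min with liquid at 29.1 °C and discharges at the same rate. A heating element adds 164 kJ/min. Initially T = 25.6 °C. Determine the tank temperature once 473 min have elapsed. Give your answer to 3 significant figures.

39.0 °C

Unsteady energy balance on the tank contents: M c_p dT/dt = ṁ c_p (T_in − T) + 164.
Rearrange: dT/dt = (T_ss − T)/τ with τ = M/ṁ = 515.75 min and T_ss = T_in + Q̇/(ṁ c_p) = 47.869 °C.
Integrating: T(t) = T_ss + (T₀ − T_ss) e^(−t/τ).
T(473) = 47.869 + (-22.269)·e^(−473/515.75) = 47.869 + (-22.269)·0.39967 = 38.969 °C.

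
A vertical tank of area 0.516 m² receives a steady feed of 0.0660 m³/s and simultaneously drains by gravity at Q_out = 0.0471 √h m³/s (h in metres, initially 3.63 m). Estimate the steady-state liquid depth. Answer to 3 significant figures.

Level balance: A dh/dt = 0.0660 − 0.0471 √h. Setting dh/dt = 0:
Q_in = 0.0471 √h_ss ⇒ √h_ss = 0.0660/0.0471 = 1.4013.
h_ss = 1.4013² = 1.9636 m. (Since h₀ = 3.63 m > h_ss, the level will fall toward this value.)

1.96 m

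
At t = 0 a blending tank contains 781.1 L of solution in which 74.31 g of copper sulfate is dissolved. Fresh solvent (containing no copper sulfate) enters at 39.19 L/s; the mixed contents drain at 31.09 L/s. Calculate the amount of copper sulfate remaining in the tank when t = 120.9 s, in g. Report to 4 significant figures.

3.285 g

Let m(t) be the amount of copper sulfate. Volume: V(t) = V₀ + (Q_in − Q_out) t = 781.1 + 8.10000 t; V(120.9) = 1760.39 L.
Solute balance: dm/dt = 0 − Q_out C = −Q_out m/V(t).
dm/m = −Q_out dt/(V₀ + 8.10000 t); integrating gives ln(m/m₀) = −(Q_out/(Q_in−Q_out)) ln(V/V₀).
m = m₀ (V₀/V)^(Q_out/(Q_in−Q_out)) = 74.31 × (781.1/1760.39)^(3.83827) = 3.28483 g.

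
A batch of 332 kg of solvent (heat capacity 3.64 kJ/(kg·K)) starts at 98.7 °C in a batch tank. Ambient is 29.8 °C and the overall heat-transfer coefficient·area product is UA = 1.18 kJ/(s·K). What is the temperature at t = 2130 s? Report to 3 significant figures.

M c_p dT/dt = −UA(T − T_amb).
dT/dt = (T_ss − T)/τ with T_ss = T_amb = 29.800 °C, τ = M c_p/UA = 332·3.64/1.18 = 1024.1 s.
Solution: T(t) = T_ss + (T₀ − T_ss) e^(−t/τ).
T(2130) = 29.800 + (68.900)·0.12495 = 38.409 °C.

38.4 °C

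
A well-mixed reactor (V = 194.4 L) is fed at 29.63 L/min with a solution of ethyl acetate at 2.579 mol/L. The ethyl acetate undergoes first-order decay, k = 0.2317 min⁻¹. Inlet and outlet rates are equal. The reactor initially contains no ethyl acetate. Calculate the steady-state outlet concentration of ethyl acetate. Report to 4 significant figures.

1.023 mol/L

Species balance: V dC/dt = Q C_in − Q C − k V C.
Steady state (dC/dt = 0): C_ss = Q C_in/(Q + kV) = C_in/(1 + kV/Q).
C_ss = 29.63·2.579/(29.63 + 0.2317·194.4) = 76.4158/74.6725 = 1.02335 mol/L.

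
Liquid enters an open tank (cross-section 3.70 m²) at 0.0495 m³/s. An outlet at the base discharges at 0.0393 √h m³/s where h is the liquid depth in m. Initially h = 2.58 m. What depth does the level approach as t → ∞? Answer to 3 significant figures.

Level balance: A dh/dt = 0.0495 − 0.0393 √h. Setting dh/dt = 0:
Q_in = 0.0393 √h_ss ⇒ √h_ss = 0.0495/0.0393 = 1.2595.
h_ss = 1.2595² = 1.5864 m. (Since h₀ = 2.58 m > h_ss, the level will fall toward this value.)

1.59 m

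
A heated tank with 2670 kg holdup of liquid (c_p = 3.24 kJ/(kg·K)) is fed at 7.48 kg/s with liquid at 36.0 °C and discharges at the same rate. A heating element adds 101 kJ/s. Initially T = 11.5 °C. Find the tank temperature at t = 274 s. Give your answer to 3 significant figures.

M c_p dT/dt = ṁ c_p (T_in − T) + Q̇.
Rearrange: dT/dt = (T_ss − T)/τ with τ = M/ṁ = 356.95 s and T_ss = T_in + Q̇/(ṁ c_p) = 40.167 °C.
Integrating: T(t) = T_ss + (T₀ − T_ss) e^(−t/τ).
T(274) = 40.167 + (-28.667)·e^(−274/356.95) = 40.167 + (-28.667)·0.46412 = 26.862 °C.

26.9 °C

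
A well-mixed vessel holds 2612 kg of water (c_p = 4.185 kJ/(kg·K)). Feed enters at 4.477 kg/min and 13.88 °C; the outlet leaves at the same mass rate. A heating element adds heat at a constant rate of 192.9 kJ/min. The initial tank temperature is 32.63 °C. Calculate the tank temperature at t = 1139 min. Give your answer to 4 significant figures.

M c_p dT/dt = ṁ c_p (T_in − T) + Q̇.
Rearrange: dT/dt = (T_ss − T)/τ with τ = M/ṁ = 583.426 min and T_ss = T_in + Q̇/(ṁ c_p) = 24.1756 °C.
T approaches T_ss exponentially: T(t) = T_ss + (T₀ − T_ss) e^(−t/τ).
T(1139) = 24.1756 + (8.45445)·e^(−1139/583.426) = 24.1756 + (8.45445)·0.141953 = 25.3757 °C.

25.38 °C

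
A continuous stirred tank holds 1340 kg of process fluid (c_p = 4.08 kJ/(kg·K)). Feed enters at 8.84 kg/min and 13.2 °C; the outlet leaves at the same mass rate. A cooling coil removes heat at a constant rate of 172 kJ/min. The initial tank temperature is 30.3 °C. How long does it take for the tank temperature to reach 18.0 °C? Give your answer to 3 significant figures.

125 min

First-law balance (no shaft work): M c_p dT/dt = ṁ c_p (T_in − T) − 172.
τ = M/ṁ = 151.58 min; T_ss = T_in − Q̇/(ṁ c_p) = 8.4311 °C.
T(t) = T_ss + (T₀ − T_ss) e^(−t/τ). Set T = 18.0:
e^(−t/τ) = (18.0 − 8.4311)/(30.3 − 8.4311) = 0.43756
t = −151.58 · ln(0.43756) = 125.29 min.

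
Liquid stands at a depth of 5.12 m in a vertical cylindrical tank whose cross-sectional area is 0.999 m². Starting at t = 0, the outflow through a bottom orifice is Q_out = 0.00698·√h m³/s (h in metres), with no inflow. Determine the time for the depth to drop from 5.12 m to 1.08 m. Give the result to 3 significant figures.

350 s

A dh/dt = −Q_out = −0.00698 √h.
∫ h^(−1/2) dh = −(0.00698/A) ∫ dt, giving 2√h = 2√h₀ − (0.00698/A) t.
t = 2A(√h₀ − √h)/0.00698 = 2·0.999·(√5.12 − √1.08)/0.00698
  = 1.9980 × (2.2627 − 1.0392) / 0.00698 = 350.23 s.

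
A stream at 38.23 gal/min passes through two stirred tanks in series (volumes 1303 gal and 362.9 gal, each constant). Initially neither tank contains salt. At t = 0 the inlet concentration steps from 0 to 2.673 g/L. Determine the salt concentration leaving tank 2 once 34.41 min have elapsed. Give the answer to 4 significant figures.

1.351 g/L

Time constants: τᵢ = Vᵢ/Q for each well-mixed tank.
τ₁ = 1303/38.23 = 34.0832 min; τ₂ = 362.9/38.23 = 9.49255 min.
Tank 1: C₁ = C_in(1 − e^(−t/τ₁)). Tank 2 (τ₁ ≠ τ₂): C₂ = C_in[1 − (τ₁ e^(−t/τ₁) − τ₂ e^(−t/τ₂))/(τ₁ − τ₂)].
At t = 34.41: e^(−t/τ₁) = 0.364369, e^(−t/τ₂) = 0.0266504.
C₂ = 2.673·[1 − (34.0832·0.364369 − 9.49255·0.0266504)/(24.5906)] = 2.673·0.505264 = 1.35057 g/L.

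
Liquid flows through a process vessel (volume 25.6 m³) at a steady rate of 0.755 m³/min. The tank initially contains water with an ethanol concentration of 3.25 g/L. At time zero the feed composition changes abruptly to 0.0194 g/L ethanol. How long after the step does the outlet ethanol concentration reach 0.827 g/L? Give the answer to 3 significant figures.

Species balance: V dC/dt = Q(C_in − C) ⇒ τ = V/Q = 33.907 min.
C(t) = C_in + (C₀ − C_in) e^(−t/τ). Set C = 0.827 and solve for t:
e^(−t/τ) = (C − C_in)/(C₀ − C_in) = (0.827 − 0.0194)/(3.25 − 0.0194) = 0.24998
t = −τ ln(…) = 33.907 × 1.3864 = 47.008 min.

47.0 min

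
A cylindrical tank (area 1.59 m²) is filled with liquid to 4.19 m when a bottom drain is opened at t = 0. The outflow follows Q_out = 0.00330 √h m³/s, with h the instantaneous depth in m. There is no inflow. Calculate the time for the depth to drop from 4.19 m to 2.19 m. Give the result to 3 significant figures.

A dh/dt = −Q_out = −0.00330 √h.
∫ h^(−1/2) dh = −(0.00330/A) ∫ dt, giving 2√h = 2√h₀ − (0.00330/A) t.
t = 2A(√h₀ − √h)/0.00330 = 2·1.59·(√4.19 − √2.19)/0.00330
  = 3.1800 × (2.0469 − 1.4799) / 0.00330 = 546.46 s.

546 s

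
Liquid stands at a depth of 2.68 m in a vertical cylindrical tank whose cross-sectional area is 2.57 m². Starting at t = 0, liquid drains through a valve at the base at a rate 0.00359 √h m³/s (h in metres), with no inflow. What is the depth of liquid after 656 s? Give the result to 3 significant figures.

1.39 m

With no inflow, A dh/dt = −0.00359 √h.
∫ h^(−1/2) dh = −(0.00359/A) ∫ dt, giving 2√h = 2√h₀ − (0.00359/A) t.
√h = √2.68 − 0.00359·656/(2·2.57) = 1.6371 − 0.45818 = 1.1789.
h = 1.1789² = 1.3898 m.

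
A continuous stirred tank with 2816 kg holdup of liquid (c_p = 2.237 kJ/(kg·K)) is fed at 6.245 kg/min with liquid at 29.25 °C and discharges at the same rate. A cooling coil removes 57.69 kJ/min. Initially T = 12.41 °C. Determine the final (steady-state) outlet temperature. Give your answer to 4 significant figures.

M c_p dT/dt = ṁ c_p (T_in − T) − Q̇.
At steady state dT/dt = 0 ⇒ T_ss = T_in − Q̇/(ṁ c_p) = 29.25 − 57.69/(6.245·2.237) = 25.1205 °C.

25.12 °C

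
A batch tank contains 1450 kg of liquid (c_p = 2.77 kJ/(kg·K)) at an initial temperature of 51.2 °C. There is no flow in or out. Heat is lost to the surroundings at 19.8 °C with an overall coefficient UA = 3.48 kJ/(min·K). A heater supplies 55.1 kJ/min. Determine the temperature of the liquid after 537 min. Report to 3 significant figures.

Heat balance on the well-mixed liquid: M c_p dT/dt = −UA(T − T_amb) + Q̇.
dT/dt = (T_ss − T)/τ with T_ss = T_amb + Q̇/UA = 19.8 + 55.1/3.48 = 35.633 °C, τ = M c_p/UA = 1450·2.77/3.48 = 1154.2 min.
Integrating: T(t) = T_ss + (T₀ − T_ss) e^(−t/τ).
T(537) = 35.633 + (15.567)·0.62797 = 45.409 °C.

45.4 °C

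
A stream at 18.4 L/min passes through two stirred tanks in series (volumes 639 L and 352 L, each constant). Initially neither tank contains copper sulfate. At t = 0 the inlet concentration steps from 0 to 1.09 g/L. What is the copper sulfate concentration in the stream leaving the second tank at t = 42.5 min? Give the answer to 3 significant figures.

0.521 g/L

Time constants: τᵢ = Vᵢ/Q for each well-mixed tank.
τ₁ = 639/18.4 = 34.728 min; τ₂ = 352/18.4 = 19.130 min.
Tank 1: C₁ = C_in(1 − e^(−t/τ₁)). Tank 2 (τ₁ ≠ τ₂): C₂ = C_in[1 − (τ₁ e^(−t/τ₁) − τ₂ e^(−t/τ₂))/(τ₁ − τ₂)].
At t = 42.5: e^(−t/τ₁) = 0.29411, e^(−t/τ₂) = 0.10844.
C₂ = 1.09·[1 − (34.728·0.29411 − 19.130·0.10844)/(15.598)] = 1.09·0.47816 = 0.52119 g/L.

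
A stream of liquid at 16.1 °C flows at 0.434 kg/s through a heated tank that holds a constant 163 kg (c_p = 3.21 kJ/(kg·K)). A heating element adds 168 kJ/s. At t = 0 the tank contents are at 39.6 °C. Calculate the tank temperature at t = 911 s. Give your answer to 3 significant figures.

Heat balance on the well-mixed liquid: M c_p dT/dt = ṁ c_p (T_in − T) + 168.
τ = M/ṁ = 375.58 s; T_ss = T_in + Q̇/(ṁ c_p) = 16.1 + 168/(0.434·3.21) = 136.69 °C.
This is linear first-order; T(t) = T_ss + (T₀ − T_ss) e^(−t/τ).
T(911) = 136.69 + (-97.091)·e^(−911/375.58) = 136.69 + (-97.091)·0.088424 = 128.11 °C.

128 °C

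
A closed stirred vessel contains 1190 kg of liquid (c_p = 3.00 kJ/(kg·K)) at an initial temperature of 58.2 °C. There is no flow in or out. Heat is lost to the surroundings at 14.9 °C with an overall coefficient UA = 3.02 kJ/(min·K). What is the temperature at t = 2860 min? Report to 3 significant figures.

18.8 °C

Energy balance: M c_p dT/dt = −UA(T − T_amb).
dT/dt = (T_ss − T)/τ with T_ss = T_amb = 14.900 °C, τ = M c_p/UA = 1190·3.00/3.02 = 1182.1 min.
This is linear first-order; T(t) = T_ss + (T₀ − T_ss) e^(−t/τ).
T(2860) = 14.900 + (43.300)·0.088976 = 18.753 °C.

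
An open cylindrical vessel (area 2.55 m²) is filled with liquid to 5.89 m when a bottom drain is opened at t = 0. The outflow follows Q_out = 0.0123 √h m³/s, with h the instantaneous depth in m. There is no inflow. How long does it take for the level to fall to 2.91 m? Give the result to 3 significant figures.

With no inflow, A dh/dt = −0.0123 √h.
∫ h^(−1/2) dh = −(0.0123/A) ∫ dt, giving 2√h = 2√h₀ − (0.0123/A) t.
t = 2A(√h₀ − √h)/0.0123 = 2·2.55·(√5.89 − √2.91)/0.0123
  = 5.1000 × (2.4269 − 1.7059) / 0.0123 = 298.98 s.

299 s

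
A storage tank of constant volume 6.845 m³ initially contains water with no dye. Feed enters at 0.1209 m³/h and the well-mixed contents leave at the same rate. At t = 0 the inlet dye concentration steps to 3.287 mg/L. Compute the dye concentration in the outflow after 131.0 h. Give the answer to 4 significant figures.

2.962 mg/L

Species balance on the tank: V dC/dt = Q(C_in − C).
So dC/dt = (C_in − C)/τ with τ = V/Q = 6.845/0.1209 = 56.6170 h.
This is linear first-order; C(t) = C_in + (C₀ − C_in) e^(−t/τ).
C(131.0) = 3.287 + (0 − 3.287)·e^(−131.0/56.6170) = 3.287 + (-3.28700)·0.0988857 = 2.96196 mg/L.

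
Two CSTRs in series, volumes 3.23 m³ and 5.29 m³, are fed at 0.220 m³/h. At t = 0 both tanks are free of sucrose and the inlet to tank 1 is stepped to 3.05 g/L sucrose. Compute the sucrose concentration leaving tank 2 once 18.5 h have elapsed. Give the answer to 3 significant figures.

Species balance on tank i: dCᵢ/dt = (Cᵢ₋₁ − Cᵢ)/τᵢ with τᵢ = Vᵢ/Q.
τ₁ = 3.23/0.220 = 14.682 h; τ₂ = 5.29/0.220 = 24.045 h.
Tank 1: C₁ = C_in(1 − e^(−t/τ₁)). Tank 2 (τ₁ ≠ τ₂): C₂ = C_in[1 − (τ₁ e^(−t/τ₁) − τ₂ e^(−t/τ₂))/(τ₁ − τ₂)].
At t = 18.5: e^(−t/τ₁) = 0.28364, e^(−t/τ₂) = 0.46330.
C₂ = 3.05·[1 − (14.682·0.28364 − 24.045·0.46330)/(-9.3636)] = 3.05·0.25499 = 0.77772 g/L.

0.778 g/L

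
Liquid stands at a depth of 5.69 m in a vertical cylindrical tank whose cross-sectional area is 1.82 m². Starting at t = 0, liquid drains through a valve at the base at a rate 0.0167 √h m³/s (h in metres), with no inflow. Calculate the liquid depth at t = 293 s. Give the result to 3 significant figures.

1.08 m

A dh/dt = −Q_out = −0.0167 √h.
∫ h^(−1/2) dh = −(0.0167/A) ∫ dt, giving 2√h = 2√h₀ − (0.0167/A) t.
√h = √5.69 − 0.0167·293/(2·1.82) = 2.3854 − 1.3443 = 1.0411.
h = 1.0411² = 1.0839 m.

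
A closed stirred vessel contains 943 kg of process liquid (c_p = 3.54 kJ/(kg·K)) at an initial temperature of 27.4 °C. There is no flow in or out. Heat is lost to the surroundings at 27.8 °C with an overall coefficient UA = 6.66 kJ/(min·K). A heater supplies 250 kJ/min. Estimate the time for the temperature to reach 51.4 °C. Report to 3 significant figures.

502 min

M c_p dT/dt = −UA(T − T_amb) + Q̇.
τ = M c_p/UA = 501.23 min; T_ss = T_amb + Q̇/UA = 27.8 + 250/6.66 = 65.338 °C.
T(t) = T_ss + (T₀ − T_ss)e^(−t/τ); set T = 51.4:
t = −τ ln[(T − T_ss)/(T₀ − T_ss)] = −501.23 · ln(0.36738) = 501.91 min.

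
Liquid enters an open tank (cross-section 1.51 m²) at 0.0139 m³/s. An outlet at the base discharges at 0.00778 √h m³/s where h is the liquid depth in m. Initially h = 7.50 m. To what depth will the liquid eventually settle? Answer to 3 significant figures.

Accumulation of liquid (constant cross-section A): A dh/dt = Q_in − 0.00778 √h. At steady state dh/dt = 0:
Q_in = 0.00778 √h_ss ⇒ √h_ss = 0.0139/0.00778 = 1.7866.
h_ss = 1.7866² = 3.1921 m. (Since h₀ = 7.50 m > h_ss, the level will fall toward this value.)

3.19 m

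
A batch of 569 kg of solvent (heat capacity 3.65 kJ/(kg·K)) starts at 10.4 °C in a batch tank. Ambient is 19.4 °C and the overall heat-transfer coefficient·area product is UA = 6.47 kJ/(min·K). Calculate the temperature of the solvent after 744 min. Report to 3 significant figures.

18.5 °C

Heat balance on the well-mixed liquid: M c_p dT/dt = −UA(T − T_amb).
dT/dt = (T_ss − T)/τ with T_ss = T_amb = 19.400 °C, τ = M c_p/UA = 569·3.65/6.47 = 321.00 min.
T approaches T_ss exponentially: T(t) = T_ss + (T₀ − T_ss) e^(−t/τ).
T(744) = 19.400 + (-9.0000)·0.098492 = 18.514 °C.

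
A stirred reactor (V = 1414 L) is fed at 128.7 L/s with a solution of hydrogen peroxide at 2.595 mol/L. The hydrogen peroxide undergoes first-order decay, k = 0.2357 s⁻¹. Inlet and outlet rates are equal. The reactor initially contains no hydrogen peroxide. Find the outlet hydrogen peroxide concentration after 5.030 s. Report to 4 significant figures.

0.5832 mol/L

V dC/dt = Q(C_in − C) − k V C.
dC/dt = (Q/V) C_in − (Q/V + k) C; effective rate a = Q/V + k = 0.0910184 + 0.2357 = 0.326718 s⁻¹.
C_ss = Q C_in/(Q + kV) = 0.722924 mol/L; C(t) = C_ss + (C₀ − C_ss) e^(−a t).
C(5.030) = 0.722924 + (-0.722924)·e^(−0.326718·5.030) = 0.722924 + (-0.722924)·0.193323 = 0.583167 mol/L.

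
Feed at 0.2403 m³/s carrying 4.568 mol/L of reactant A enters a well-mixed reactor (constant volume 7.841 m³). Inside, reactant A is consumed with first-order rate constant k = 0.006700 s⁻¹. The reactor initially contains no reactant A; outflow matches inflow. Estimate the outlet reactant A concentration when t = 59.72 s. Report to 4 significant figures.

V dC/dt = Q(C_in − C) − k V C.
dC/dt = (Q/V) C_in − (Q/V + k) C; effective rate a = Q/V + k = 0.0306466 + 0.006700 = 0.0373466 s⁻¹.
C_ss = Q C_in/(Q + kV) = 3.74850 mol/L; C(t) = C_ss + (C₀ − C_ss) e^(−a t).
C(59.72) = 3.74850 + (-3.74850)·e^(−0.0373466·59.72) = 3.74850 + (-3.74850)·0.107492 = 3.34556 mol/L.

3.346 mol/L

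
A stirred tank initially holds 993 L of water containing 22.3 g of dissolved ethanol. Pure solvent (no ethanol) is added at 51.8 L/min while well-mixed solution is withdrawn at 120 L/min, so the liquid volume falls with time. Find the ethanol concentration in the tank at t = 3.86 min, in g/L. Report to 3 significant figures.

Total volume: dV/dt = Q_in − Q_out = -68.200 L/min, so V(t) = 993 − 68.200 t and V(3.86) = 729.75 L.
Species balance (pure solvent in): dm/dt = −Q_out · m/V(t).
dm/m = −Q_out dt/(V₀ − 68.200 t); integrating gives ln(m/m₀) = −(Q_out/(Q_in−Q_out)) ln(V/V₀).
m = m₀ (V₀/V)^(Q_out/(Q_in−Q_out)) = 22.3 × (993/729.75)^(-1.7595) = 12.969 g.
C = m/V = 12.969/729.75 = 0.017772 g/L.

0.0178 g/L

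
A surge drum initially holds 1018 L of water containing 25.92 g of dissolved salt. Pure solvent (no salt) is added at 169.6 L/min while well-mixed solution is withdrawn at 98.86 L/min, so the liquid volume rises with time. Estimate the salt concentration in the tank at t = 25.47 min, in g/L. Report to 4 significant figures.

0.002213 g/L

Let m(t) be the amount of salt. Volume: V(t) = V₀ + (Q_in − Q_out) t = 1018 + 70.7400 t; V(25.47) = 2819.75 L.
Species balance (pure solvent in): dm/dt = −Q_out · m/V(t).
dm/m = −Q_out dt/(V₀ + 70.7400 t); integrating gives ln(m/m₀) = −(Q_out/(Q_in−Q_out)) ln(V/V₀).
m = m₀ (V₀/V)^(Q_out/(Q_in−Q_out)) = 25.92 × (1018/2819.75)^(1.39751) = 6.24149 g.
C = m/V = 6.24149/2819.75 = 0.00221349 g/L.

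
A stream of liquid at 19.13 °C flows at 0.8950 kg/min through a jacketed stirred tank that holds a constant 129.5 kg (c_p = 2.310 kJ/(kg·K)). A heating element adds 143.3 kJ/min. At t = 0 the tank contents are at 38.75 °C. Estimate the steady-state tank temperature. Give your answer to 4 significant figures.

Unsteady energy balance on the tank contents: M c_p dT/dt = ṁ c_p (T_in − T) + 143.3.
At steady state dT/dt = 0 ⇒ T_ss = T_in + Q̇/(ṁ c_p) = 19.13 + 143.3/(0.8950·2.310) = 88.4424 °C.

88.44 °C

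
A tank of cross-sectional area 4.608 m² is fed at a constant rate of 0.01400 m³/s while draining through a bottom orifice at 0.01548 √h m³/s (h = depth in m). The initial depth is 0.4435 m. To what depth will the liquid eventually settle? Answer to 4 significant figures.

0.8179 m

A dh/dt = Q_in − 0.01548 √h. Steady state requires inflow = outflow:
Q_in = 0.01548 √h_ss ⇒ √h_ss = 0.01400/0.01548 = 0.904393.
h_ss = 0.904393² = 0.817926 m. (Since h₀ = 0.4435 m < h_ss, the level will rise toward this value.)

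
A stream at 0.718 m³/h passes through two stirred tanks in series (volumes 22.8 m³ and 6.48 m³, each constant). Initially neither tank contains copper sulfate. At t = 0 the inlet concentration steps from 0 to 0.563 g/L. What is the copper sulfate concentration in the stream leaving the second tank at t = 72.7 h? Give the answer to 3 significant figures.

Each tank obeys Vᵢ dCᵢ/dt = Q(Cᵢ₋₁ − Cᵢ), so τᵢ = Vᵢ/Q.
τ₁ = 22.8/0.718 = 31.755 h; τ₂ = 6.48/0.718 = 9.0251 h.
Solving the cascade with C₁(0)=C₂(0)=0 gives C₂(t) = C_in[1 − (τ₁ e^(−t/τ₁) − τ₂ e^(−t/τ₂))/(τ₁ − τ₂)].
At t = 72.7: e^(−t/τ₁) = 0.10133, e^(−t/τ₂) = 0.00031740.
C₂ = 0.563·[1 − (31.755·0.10133 − 9.0251·0.00031740)/(22.730)] = 0.563·0.85857 = 0.48337 g/L.

0.483 g/L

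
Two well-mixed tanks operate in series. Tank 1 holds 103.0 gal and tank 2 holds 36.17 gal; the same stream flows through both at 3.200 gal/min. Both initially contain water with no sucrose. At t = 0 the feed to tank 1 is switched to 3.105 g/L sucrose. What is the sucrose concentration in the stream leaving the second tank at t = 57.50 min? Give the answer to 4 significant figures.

Species balance on tank i: dCᵢ/dt = (Cᵢ₋₁ − Cᵢ)/τᵢ with τᵢ = Vᵢ/Q.
τ₁ = 103.0/3.200 = 32.1875 min; τ₂ = 36.17/3.200 = 11.3031 min.
Solving the cascade with C₁(0)=C₂(0)=0 gives C₂(t) = C_in[1 − (τ₁ e^(−t/τ₁) − τ₂ e^(−t/τ₂))/(τ₁ − τ₂)].
At t = 57.50: e^(−t/τ₁) = 0.167561, e^(−t/τ₂) = 0.00617597.
C₂ = 3.105·[1 − (32.1875·0.167561 − 11.3031·0.00617597)/(20.8844)] = 3.105·0.745094 = 2.31352 g/L.

2.314 g/L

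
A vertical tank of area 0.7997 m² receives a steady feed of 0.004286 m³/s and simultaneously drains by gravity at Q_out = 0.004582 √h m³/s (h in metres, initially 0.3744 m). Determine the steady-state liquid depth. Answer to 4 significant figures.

0.8750 m

Volume balance on the tank: A dh/dt = Q_in − 0.004582 √h. At steady state dh/dt = 0:
Q_in = 0.004582 √h_ss ⇒ √h_ss = 0.004286/0.004582 = 0.935399.
h_ss = 0.935399² = 0.874972 m. (Since h₀ = 0.3744 m < h_ss, the level will rise toward this value.)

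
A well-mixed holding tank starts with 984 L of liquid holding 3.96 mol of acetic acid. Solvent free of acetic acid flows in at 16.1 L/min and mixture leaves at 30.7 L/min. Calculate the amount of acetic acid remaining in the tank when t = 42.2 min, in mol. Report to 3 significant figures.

Let m(t) be the amount of acetic acid. Volume: V(t) = V₀ + (Q_in − Q_out) t = 984 − 14.600 t; V(42.2) = 367.88 L.
Species balance (pure solvent in): dm/dt = −Q_out · m/V(t).
dm/m = −Q_out dt/(V₀ − 14.600 t); integrating gives ln(m/m₀) = −(Q_out/(Q_in−Q_out)) ln(V/V₀).
m = m₀ (V₀/V)^(Q_out/(Q_in−Q_out)) = 3.96 × (984/367.88)^(-2.1027) = 0.50029 mol.

0.500 mol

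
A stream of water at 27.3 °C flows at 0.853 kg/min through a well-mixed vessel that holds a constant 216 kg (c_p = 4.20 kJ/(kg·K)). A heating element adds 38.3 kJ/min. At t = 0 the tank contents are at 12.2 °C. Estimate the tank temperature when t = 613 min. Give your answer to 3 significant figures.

M c_p dT/dt = ṁ c_p (T_in − T) + Q̇.
τ = M/ṁ = 253.22 min; T_ss = T_in + Q̇/(ṁ c_p) = 27.3 + 38.3/(0.853·4.20) = 37.991 °C.
Integrating: T(t) = T_ss + (T₀ − T_ss) e^(−t/τ).
T(613) = 37.991 + (-25.791)·e^(−613/253.22) = 37.991 + (-25.791)·0.088852 = 35.699 °C.

35.7 °C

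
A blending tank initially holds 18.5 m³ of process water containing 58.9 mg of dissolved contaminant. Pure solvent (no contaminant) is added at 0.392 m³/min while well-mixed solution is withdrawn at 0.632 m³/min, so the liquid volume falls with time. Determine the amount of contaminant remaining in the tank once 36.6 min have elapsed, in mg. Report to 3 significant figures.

10.8 mg

Let m(t) be the amount of contaminant. Volume: V(t) = V₀ + (Q_in − Q_out) t = 18.5 − 0.24000 t; V(36.6) = 9.7160 m³.
No contaminant enters, so dm/dt = −Q_out · (m/V).
Separate: dm/m = −Q_out dt/V(t) ⇒ ln(m/m₀) = −(Q_out/(Q_in−Q_out)) ln(V/V₀).
m = m₀ (V₀/V)^(Q_out/(Q_in−Q_out)) = 58.9 × (18.5/9.7160)^(-2.6333) = 10.805 mg.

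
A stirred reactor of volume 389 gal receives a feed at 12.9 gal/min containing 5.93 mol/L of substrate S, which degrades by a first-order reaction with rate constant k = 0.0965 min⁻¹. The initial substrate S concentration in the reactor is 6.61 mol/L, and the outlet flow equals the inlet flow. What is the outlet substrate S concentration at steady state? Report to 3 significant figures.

Accumulation = in − out − consumed: V dC/dt = Q C_in − Q C − k V C.
At steady state: 0 = Q C_in − (Q + kV) C_ss, so C_ss = Q C_in/(Q + kV).
C_ss = 12.9·5.93/(12.9 + 0.0965·389) = 76.497/50.438 = 1.5166 mol/L.

1.52 mol/L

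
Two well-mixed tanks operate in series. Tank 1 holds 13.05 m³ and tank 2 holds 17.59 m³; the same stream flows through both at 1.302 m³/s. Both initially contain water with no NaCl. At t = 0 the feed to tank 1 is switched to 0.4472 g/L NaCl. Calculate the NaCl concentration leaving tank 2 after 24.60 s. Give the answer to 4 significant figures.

Species balance on tank i: dCᵢ/dt = (Cᵢ₋₁ − Cᵢ)/τᵢ with τᵢ = Vᵢ/Q.
τ₁ = 13.05/1.302 = 10.0230 s; τ₂ = 17.59/1.302 = 13.5100 s.
Solving the cascade with C₁(0)=C₂(0)=0 gives C₂(t) = C_in[1 − (τ₁ e^(−t/τ₁) − τ₂ e^(−t/τ₂))/(τ₁ − τ₂)].
At t = 24.60: e^(−t/τ₁) = 0.0859195, e^(−t/τ₂) = 0.161884.
C₂ = 0.4472·[1 − (10.0230·0.0859195 − 13.5100·0.161884)/(-3.48694)] = 0.4472·0.619760 = 0.277157 g/L.

0.2772 g/L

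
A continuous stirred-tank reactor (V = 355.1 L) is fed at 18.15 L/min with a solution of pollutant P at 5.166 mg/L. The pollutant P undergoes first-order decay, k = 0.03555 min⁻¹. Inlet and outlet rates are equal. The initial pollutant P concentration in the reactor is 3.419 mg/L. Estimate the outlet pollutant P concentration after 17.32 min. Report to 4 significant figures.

Accumulation = in − out − consumed: V dC/dt = Q C_in − Q C − k V C.
This is linear with rate a = Q/V + k = 0.0866624 min⁻¹.
C_ss = Q C_in/(Q + kV) = 3.04684 mg/L; C(t) = C_ss + (C₀ − C_ss) e^(−a t).
C(17.32) = 3.04684 + (0.372159)·e^(−0.0866624·17.32) = 3.04684 + (0.372159)·0.222909 = 3.12980 mg/L.

3.130 mg/L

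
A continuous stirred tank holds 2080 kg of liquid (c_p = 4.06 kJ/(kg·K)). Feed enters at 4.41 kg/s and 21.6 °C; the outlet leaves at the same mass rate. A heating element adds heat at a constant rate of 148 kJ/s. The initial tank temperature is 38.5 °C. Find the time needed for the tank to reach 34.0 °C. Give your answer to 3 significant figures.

Energy balance: M c_p dT/dt = ṁ c_p (T_in − T) + 148.
τ = M/ṁ = 471.66 s; T_ss = T_in + Q̇/(ṁ c_p) = 29.866 °C.
T(t) = T_ss + (T₀ − T_ss) e^(−t/τ). Set T = 34.0:
e^(−t/τ) = (34.0 − 29.866)/(38.5 − 29.866) = 0.47880
t = −471.66 · ln(0.47880) = 347.36 s.

347 s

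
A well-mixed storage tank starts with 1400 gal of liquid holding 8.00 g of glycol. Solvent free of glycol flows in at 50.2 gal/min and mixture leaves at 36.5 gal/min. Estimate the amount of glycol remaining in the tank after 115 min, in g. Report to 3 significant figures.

Total volume: dV/dt = Q_in − Q_out = 13.700 gal/min, so V(t) = 1400 + 13.700 t and V(115) = 2975.5 gal.
No glycol enters, so dm/dt = −Q_out · (m/V).
Separate: dm/m = −Q_out dt/V(t) ⇒ ln(m/m₀) = −(Q_out/(Q_in−Q_out)) ln(V/V₀).
m = m₀ (V₀/V)^(Q_out/(Q_in−Q_out)) = 8.00 × (1400/2975.5)^(2.6642) = 1.0733 g.

1.07 g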